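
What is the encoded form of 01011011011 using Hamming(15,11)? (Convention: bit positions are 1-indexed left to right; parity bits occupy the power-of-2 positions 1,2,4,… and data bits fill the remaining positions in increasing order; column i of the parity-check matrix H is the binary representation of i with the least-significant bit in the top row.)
Codeword c = d · G (mod 2), d = 01011011011:
  c[0] = d·G[:,0] = (01011011011)·(11011010101) mod 2 = 0+1+0+1+1+0+1+0+0+0+1 mod 2 = 1
  c[1] = d·G[:,1] = (01011011011)·(10110110011) mod 2 = 0+0+0+1+0+0+1+0+0+1+1 mod 2 = 0
  c[2] = d·G[:,2] = (01011011011)·(10000000000) mod 2 = 0+0+0+0+0+0+0+0+0+0+0 mod 2 = 0
  c[3] = d·G[:,3] = (01011011011)·(01110001111) mod 2 = 0+1+0+1+0+0+0+1+0+1+1 mod 2 = 1
  c[4] = d·G[:,4] = (01011011011)·(01000000000) mod 2 = 0+1+0+0+0+0+0+0+0+0+0 mod 2 = 1
  c[5] = d·G[:,5] = (01011011011)·(00100000000) mod 2 = 0+0+0+0+0+0+0+0+0+0+0 mod 2 = 0
  c[6] = d·G[:,6] = (01011011011)·(00010000000) mod 2 = 0+0+0+1+0+0+0+0+0+0+0 mod 2 = 1
  c[7] = d·G[:,7] = (01011011011)·(00001111111) mod 2 = 0+0+0+0+1+0+1+1+0+1+1 mod 2 = 1
  c[8] = d·G[:,8] = (01011011011)·(00001000000) mod 2 = 0+0+0+0+1+0+0+0+0+0+0 mod 2 = 1
  c[9] = d·G[:,9] = (01011011011)·(00000100000) mod 2 = 0+0+0+0+0+0+0+0+0+0+0 mod 2 = 0
  c[10] = d·G[:,10] = (01011011011)·(00000010000) mod 2 = 0+0+0+0+0+0+1+0+0+0+0 mod 2 = 1
  c[11] = d·G[:,11] = (01011011011)·(00000001000) mod 2 = 0+0+0+0+0+0+0+1+0+0+0 mod 2 = 1
  c[12] = d·G[:,12] = (01011011011)·(00000000100) mod 2 = 0+0+0+0+0+0+0+0+0+0+0 mod 2 = 0
  c[13] = d·G[:,13] = (01011011011)·(00000000010) mod 2 = 0+0+0+0+0+0+0+0+0+1+0 mod 2 = 1
  c[14] = d·G[:,14] = (01011011011)·(00000000001) mod 2 = 0+0+0+0+0+0+0+0+0+0+1 mod 2 = 1
Codeword = 100110111011011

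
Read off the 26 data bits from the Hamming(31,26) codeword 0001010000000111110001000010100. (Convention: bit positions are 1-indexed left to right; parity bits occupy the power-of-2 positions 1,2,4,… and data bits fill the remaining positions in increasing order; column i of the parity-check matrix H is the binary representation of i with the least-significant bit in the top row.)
Parity bits occupy power-of-2 positions; data bits are at positions {3,5,6,7,9,10,11,12,13,14,15,17,18,19,20,21,22,23,24,25,26,27,28,29,30,31} (1-indexed).
Extract: c[3]=0 c[5]=0 c[6]=1 c[7]=0 c[9]=0 c[10]=0 c[11]=0 c[12]=0 c[13]=0 c[14]=1 c[15]=1 c[17]=1 c[18]=1 c[19]=0 c[20]=0 c[21]=0 c[22]=1 c[23]=0 c[24]=0 c[25]=0 c[26]=0 c[27]=1 c[28]=0 c[29]=1 c[30]=0 c[31]=0
Data = 00100000011110001000010100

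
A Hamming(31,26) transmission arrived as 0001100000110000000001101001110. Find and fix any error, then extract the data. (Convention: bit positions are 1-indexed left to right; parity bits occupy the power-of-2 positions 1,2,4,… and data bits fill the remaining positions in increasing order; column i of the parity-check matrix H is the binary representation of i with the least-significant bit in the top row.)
Syndrome s = H · r^T (mod 2), r = 0001100000110000000001101001110:
  s[0] = (1010101010101010101010101010101)·(0001100000110000000001101001110) mod 2 = 0+0+0+0+1+0+0+0+0+0+1+0+0+0+0+0+0+0+0+0+0+0+1+0+1+0+0+0+1+0+0 mod 2 = 1
  s[1] = (0110011001100110011001100110011)·(0001100000110000000001101001110) mod 2 = 0+0+0+0+0+0+0+0+0+0+1+0+0+0+0+0+0+0+0+0+0+1+1+0+0+0+0+0+0+1+0 mod 2 = 0
  s[2] = (0001111000011110000111100001111)·(0001100000110000000001101001110) mod 2 = 0+0+0+1+1+0+0+0+0+0+0+1+0+0+0+0+0+0+0+0+0+1+1+0+0+0+0+1+1+1+0 mod 2 = 0
  s[3] = (0000000111111110000000011111111)·(0001100000110000000001101001110) mod 2 = 0+0+0+0+0+0+0+0+0+0+1+1+0+0+0+0+0+0+0+0+0+0+0+0+1+0+0+1+1+1+0 mod 2 = 0
  s[4] = (0000000000000001111111111111111)·(0001100000110000000001101001110) mod 2 = 0+0+0+0+0+0+0+0+0+0+0+0+0+0+0+0+0+0+0+0+0+1+1+0+1+0+0+1+1+1+0 mod 2 = 0
Syndrome = 10000
Column 1 of H equals this syndrome → error at bit 1 (1-indexed).
Flip bit 1: 0001100000110000000001101001110 → 1001100000110000000001101001110
Extract data bits at positions {3,5,6,7,9,10,11,12,13,14,15,17,18,19,20,21,22,23,24,25,26,27,28,29,30,31}: 01000011000000001101001110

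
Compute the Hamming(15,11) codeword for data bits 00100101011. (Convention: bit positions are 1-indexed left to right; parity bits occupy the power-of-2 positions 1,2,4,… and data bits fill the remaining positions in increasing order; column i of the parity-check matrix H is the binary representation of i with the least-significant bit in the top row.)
Codeword c = d · G (mod 2), d = 00100101011:
  c[0] = d·G[:,0] = (00100101011)·(11011010101) mod 2 = 0+0+0+0+0+0+0+0+0+0+1 mod 2 = 1
  c[1] = d·G[:,1] = (00100101011)·(10110110011) mod 2 = 0+0+1+0+0+1+0+0+0+1+1 mod 2 = 0
  c[2] = d·G[:,2] = (00100101011)·(10000000000) mod 2 = 0+0+0+0+0+0+0+0+0+0+0 mod 2 = 0
  c[3] = d·G[:,3] = (00100101011)·(01110001111) mod 2 = 0+0+1+0+0+0+0+1+0+1+1 mod 2 = 0
  c[4] = d·G[:,4] = (00100101011)·(01000000000) mod 2 = 0+0+0+0+0+0+0+0+0+0+0 mod 2 = 0
  c[5] = d·G[:,5] = (00100101011)·(00100000000) mod 2 = 0+0+1+0+0+0+0+0+0+0+0 mod 2 = 1
  c[6] = d·G[:,6] = (00100101011)·(00010000000) mod 2 = 0+0+0+0+0+0+0+0+0+0+0 mod 2 = 0
  c[7] = d·G[:,7] = (00100101011)·(00001111111) mod 2 = 0+0+0+0+0+1+0+1+0+1+1 mod 2 = 0
  c[8] = d·G[:,8] = (00100101011)·(00001000000) mod 2 = 0+0+0+0+0+0+0+0+0+0+0 mod 2 = 0
  c[9] = d·G[:,9] = (00100101011)·(00000100000) mod 2 = 0+0+0+0+0+1+0+0+0+0+0 mod 2 = 1
  c[10] = d·G[:,10] = (00100101011)·(00000010000) mod 2 = 0+0+0+0+0+0+0+0+0+0+0 mod 2 = 0
  c[11] = d·G[:,11] = (00100101011)·(00000001000) mod 2 = 0+0+0+0+0+0+0+1+0+0+0 mod 2 = 1
  c[12] = d·G[:,12] = (00100101011)·(00000000100) mod 2 = 0+0+0+0+0+0+0+0+0+0+0 mod 2 = 0
  c[13] = d·G[:,13] = (00100101011)·(00000000010) mod 2 = 0+0+0+0+0+0+0+0+0+1+0 mod 2 = 1
  c[14] = d·G[:,14] = (00100101011)·(00000000001) mod 2 = 0+0+0+0+0+0+0+0+0+0+1 mod 2 = 1
Codeword = 100001000101011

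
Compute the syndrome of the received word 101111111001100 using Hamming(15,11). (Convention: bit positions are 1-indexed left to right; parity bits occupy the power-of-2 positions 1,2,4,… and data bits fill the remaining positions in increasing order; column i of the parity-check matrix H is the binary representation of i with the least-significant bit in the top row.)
Syndrome s = H · r^T (mod 2), r = 101111111001100:
  s[0] = (101010101010101)·(101111111001100) mod 2 = 1+0+1+0+1+0+1+0+1+0+0+0+1+0+0 mod 2 = 0
  s[1] = (011001100110011)·(101111111001100) mod 2 = 0+0+1+0+0+1+1+0+0+0+0+0+0+0+0 mod 2 = 1
  s[2] = (000111100001111)·(101111111001100) mod 2 = 0+0+0+1+1+1+1+0+0+0+0+1+1+0+0 mod 2 = 0
  s[3] = (000000011111111)·(101111111001100) mod 2 = 0+0+0+0+0+0+0+1+1+0+0+1+1+0+0 mod 2 = 0
Syndrome = 0100
Non-zero syndrome: error at position 2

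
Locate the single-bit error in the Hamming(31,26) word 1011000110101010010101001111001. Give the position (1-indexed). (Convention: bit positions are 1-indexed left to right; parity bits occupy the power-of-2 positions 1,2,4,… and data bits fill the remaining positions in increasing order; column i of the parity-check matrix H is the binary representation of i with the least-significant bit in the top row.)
Syndrome s = H · r^T (mod 2), r = 1011000110101010010101001111001:
  s[0] = (1010101010101010101010101010101)·(1011000110101010010101001111001) mod 2 = 1+0+1+0+0+0+0+0+1+0+1+0+1+0+1+0+0+0+0+0+0+0+0+0+1+0+1+0+0+0+1 mod 2 = 1
  s[1] = (0110011001100110011001100110011)·(1011000110101010010101001111001) mod 2 = 0+0+1+0+0+0+0+0+0+0+1+0+0+0+1+0+0+1+0+0+0+1+0+0+0+1+1+0+0+0+1 mod 2 = 0
  s[2] = (0001111000011110000111100001111)·(1011000110101010010101001111001) mod 2 = 0+0+0+1+0+0+0+0+0+0+0+0+1+0+1+0+0+0+0+1+0+1+0+0+0+0+0+1+0+0+1 mod 2 = 1
  s[3] = (0000000111111110000000011111111)·(1011000110101010010101001111001) mod 2 = 0+0+0+0+0+0+0+1+1+0+1+0+1+0+1+0+0+0+0+0+0+0+0+0+1+1+1+1+0+0+1 mod 2 = 0
  s[4] = (0000000000000001111111111111111)·(1011000110101010010101001111001) mod 2 = 0+0+0+0+0+0+0+0+0+0+0+0+0+0+0+0+0+1+0+1+0+1+0+0+1+1+1+1+0+0+1 mod 2 = 0
Syndrome = 10100
Column i of H is the binary representation of i, so the syndrome is the binary index of the flipped bit.
Read s = 10100 with s[0] as LSB: 1·2^0 + 0·2^1 + 1·2^2 + 0·2^3 + 0·2^4 = 5.
Error is at bit position 5.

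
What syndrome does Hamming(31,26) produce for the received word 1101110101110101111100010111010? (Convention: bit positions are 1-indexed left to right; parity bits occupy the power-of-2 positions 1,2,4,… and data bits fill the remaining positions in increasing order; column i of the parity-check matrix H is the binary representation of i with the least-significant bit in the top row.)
Syndrome s = H · r^T (mod 2), r = 1101110101110101111100010111010:
  s[0] = (1010101010101010101010101010101)·(1101110101110101111100010111010) mod 2 = 1+0+0+0+1+0+0+0+0+0+1+0+0+0+0+0+1+0+1+0+0+0+0+0+0+0+1+0+0+0+0 mod 2 = 0
  s[1] = (0110011001100110011001100110011)·(1101110101110101111100010111010) mod 2 = 0+1+0+0+0+1+0+0+0+1+1+0+0+1+0+0+0+1+1+0+0+0+0+0+0+1+1+0+0+1+0 mod 2 = 0
  s[2] = (0001111000011110000111100001111)·(1101110101110101111100010111010) mod 2 = 0+0+0+1+1+1+0+0+0+0+0+1+0+1+0+0+0+0+0+1+0+0+0+0+0+0+0+1+0+1+0 mod 2 = 0
  s[3] = (0000000111111110000000011111111)·(1101110101110101111100010111010) mod 2 = 0+0+0+0+0+0+0+1+0+1+1+1+0+1+0+0+0+0+0+0+0+0+0+1+0+1+1+1+0+1+0 mod 2 = 0
  s[4] = (0000000000000001111111111111111)·(1101110101110101111100010111010) mod 2 = 0+0+0+0+0+0+0+0+0+0+0+0+0+0+0+1+1+1+1+1+0+0+0+1+0+1+1+1+0+1+0 mod 2 = 0
Syndrome = 00000
s = 0: no error detected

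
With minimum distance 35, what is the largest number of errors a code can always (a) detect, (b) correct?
(a) Detection requires d_min ≥ e+1, so e ≤ d_min − 1 = 34.
(b) Correction requires d_min ≥ 2t+1, so t ≤ ⌊(d_min − 1)/2⌋ = ⌊34/2⌋ = 17.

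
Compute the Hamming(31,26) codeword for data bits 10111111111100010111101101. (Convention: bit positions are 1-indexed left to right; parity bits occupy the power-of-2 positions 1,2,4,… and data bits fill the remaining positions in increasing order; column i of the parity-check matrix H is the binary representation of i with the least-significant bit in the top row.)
Codeword c = d · G (mod 2), d = 10111111111100010111101101:
  c[0] = d·G[:,0] = (10111111111100010111101101)·(11011010101101010101010101) mod 2 = 1+0+0+1+1+0+1+0+1+0+1+1+0+0+0+1+0+1+0+1+0+0+0+1+0+1 mod 2 = 0
  c[1] = d·G[:,1] = (10111111111100010111101101)·(10110110011011001100110011) mod 2 = 1+0+1+1+0+1+1+0+0+1+1+0+0+0+0+0+0+1+0+0+1+0+0+0+0+1 mod 2 = 0
  c[2] = d·G[:,2] = (10111111111100010111101101)·(10000000000000000000000000) mod 2 = 1+0+0+0+0+0+0+0+0+0+0+0+0+0+0+0+0+0+0+0+0+0+0+0+0+0 mod 2 = 1
  c[3] = d·G[:,3] = (10111111111100010111101101)·(01110001111000111100001111) mod 2 = 0+0+1+1+0+0+0+1+1+1+1+0+0+0+0+1+0+1+0+0+0+0+1+1+0+1 mod 2 = 1
  c[4] = d·G[:,4] = (10111111111100010111101101)·(01000000000000000000000000) mod 2 = 0+0+0+0+0+0+0+0+0+0+0+0+0+0+0+0+0+0+0+0+0+0+0+0+0+0 mod 2 = 0
  c[5] = d·G[:,5] = (10111111111100010111101101)·(00100000000000000000000000) mod 2 = 0+0+1+0+0+0+0+0+0+0+0+0+0+0+0+0+0+0+0+0+0+0+0+0+0+0 mod 2 = 1
  c[6] = d·G[:,6] = (10111111111100010111101101)·(00010000000000000000000000) mod 2 = 0+0+0+1+0+0+0+0+0+0+0+0+0+0+0+0+0+0+0+0+0+0+0+0+0+0 mod 2 = 1
  c[7] = d·G[:,7] = (10111111111100010111101101)·(00001111111000000011111111) mod 2 = 0+0+0+0+1+1+1+1+1+1+1+0+0+0+0+0+0+0+1+1+1+0+1+1+0+1 mod 2 = 1
  c[8] = d·G[:,8] = (10111111111100010111101101)·(00001000000000000000000000) mod 2 = 0+0+0+0+1+0+0+0+0+0+0+0+0+0+0+0+0+0+0+0+0+0+0+0+0+0 mod 2 = 1
  c[9] = d·G[:,9] = (10111111111100010111101101)·(00000100000000000000000000) mod 2 = 0+0+0+0+0+1+0+0+0+0+0+0+0+0+0+0+0+0+0+0+0+0+0+0+0+0 mod 2 = 1
  c[10] = d·G[:,10] = (10111111111100010111101101)·(00000010000000000000000000) mod 2 = 0+0+0+0+0+0+1+0+0+0+0+0+0+0+0+0+0+0+0+0+0+0+0+0+0+0 mod 2 = 1
  c[11] = d·G[:,11] = (10111111111100010111101101)·(00000001000000000000000000) mod 2 = 0+0+0+0+0+0+0+1+0+0+0+0+0+0+0+0+0+0+0+0+0+0+0+0+0+0 mod 2 = 1
  c[12] = d·G[:,12] = (10111111111100010111101101)·(00000000100000000000000000) mod 2 = 0+0+0+0+0+0+0+0+1+0+0+0+0+0+0+0+0+0+0+0+0+0+0+0+0+0 mod 2 = 1
  c[13] = d·G[:,13] = (10111111111100010111101101)·(00000000010000000000000000) mod 2 = 0+0+0+0+0+0+0+0+0+1+0+0+0+0+0+0+0+0+0+0+0+0+0+0+0+0 mod 2 = 1
  c[14] = d·G[:,14] = (10111111111100010111101101)·(00000000001000000000000000) mod 2 = 0+0+0+0+0+0+0+0+0+0+1+0+0+0+0+0+0+0+0+0+0+0+0+0+0+0 mod 2 = 1
  c[15] = d·G[:,15] = (10111111111100010111101101)·(00000000000111111111111111) mod 2 = 0+0+0+0+0+0+0+0+0+0+0+1+0+0+0+1+0+1+1+1+1+0+1+1+0+1 mod 2 = 1
  c[16] = d·G[:,16] = (10111111111100010111101101)·(00000000000100000000000000) mod 2 = 0+0+0+0+0+0+0+0+0+0+0+1+0+0+0+0+0+0+0+0+0+0+0+0+0+0 mod 2 = 1
  c[17] = d·G[:,17] = (10111111111100010111101101)·(00000000000010000000000000) mod 2 = 0+0+0+0+0+0+0+0+0+0+0+0+0+0+0+0+0+0+0+0+0+0+0+0+0+0 mod 2 = 0
  c[18] = d·G[:,18] = (10111111111100010111101101)·(00000000000001000000000000) mod 2 = 0+0+0+0+0+0+0+0+0+0+0+0+0+0+0+0+0+0+0+0+0+0+0+0+0+0 mod 2 = 0
  c[19] = d·G[:,19] = (10111111111100010111101101)·(00000000000000100000000000) mod 2 = 0+0+0+0+0+0+0+0+0+0+0+0+0+0+0+0+0+0+0+0+0+0+0+0+0+0 mod 2 = 0
  c[20] = d·G[:,20] = (10111111111100010111101101)·(00000000000000010000000000) mod 2 = 0+0+0+0+0+0+0+0+0+0+0+0+0+0+0+1+0+0+0+0+0+0+0+0+0+0 mod 2 = 1
  c[21] = d·G[:,21] = (10111111111100010111101101)·(00000000000000001000000000) mod 2 = 0+0+0+0+0+0+0+0+0+0+0+0+0+0+0+0+0+0+0+0+0+0+0+0+0+0 mod 2 = 0
  c[22] = d·G[:,22] = (10111111111100010111101101)·(00000000000000000100000000) mod 2 = 0+0+0+0+0+0+0+0+0+0+0+0+0+0+0+0+0+1+0+0+0+0+0+0+0+0 mod 2 = 1
  c[23] = d·G[:,23] = (10111111111100010111101101)·(00000000000000000010000000) mod 2 = 0+0+0+0+0+0+0+0+0+0+0+0+0+0+0+0+0+0+1+0+0+0+0+0+0+0 mod 2 = 1
  c[24] = d·G[:,24] = (10111111111100010111101101)·(00000000000000000001000000) mod 2 = 0+0+0+0+0+0+0+0+0+0+0+0+0+0+0+0+0+0+0+1+0+0+0+0+0+0 mod 2 = 1
  c[25] = d·G[:,25] = (10111111111100010111101101)·(00000000000000000000100000) mod 2 = 0+0+0+0+0+0+0+0+0+0+0+0+0+0+0+0+0+0+0+0+1+0+0+0+0+0 mod 2 = 1
  c[26] = d·G[:,26] = (10111111111100010111101101)·(00000000000000000000010000) mod 2 = 0+0+0+0+0+0+0+0+0+0+0+0+0+0+0+0+0+0+0+0+0+0+0+0+0+0 mod 2 = 0
  c[27] = d·G[:,27] = (10111111111100010111101101)·(00000000000000000000001000) mod 2 = 0+0+0+0+0+0+0+0+0+0+0+0+0+0+0+0+0+0+0+0+0+0+1+0+0+0 mod 2 = 1
  c[28] = d·G[:,28] = (10111111111100010111101101)·(00000000000000000000000100) mod 2 = 0+0+0+0+0+0+0+0+0+0+0+0+0+0+0+0+0+0+0+0+0+0+0+1+0+0 mod 2 = 1
  c[29] = d·G[:,29] = (10111111111100010111101101)·(00000000000000000000000010) mod 2 = 0+0+0+0+0+0+0+0+0+0+0+0+0+0+0+0+0+0+0+0+0+0+0+0+0+0 mod 2 = 0
  c[30] = d·G[:,30] = (10111111111100010111101101)·(00000000000000000000000001) mod 2 = 0+0+0+0+0+0+0+0+0+0+0+0+0+0+0+0+0+0+0+0+0+0+0+0+0+1 mod 2 = 1
Codeword = 0011011111111111100010111101101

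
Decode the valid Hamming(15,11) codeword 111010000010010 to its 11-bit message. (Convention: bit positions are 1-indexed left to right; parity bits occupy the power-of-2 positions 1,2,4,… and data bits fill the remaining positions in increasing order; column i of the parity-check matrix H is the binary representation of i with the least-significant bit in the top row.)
Parity bits occupy power-of-2 positions; data bits are at positions {3,5,6,7,9,10,11,12,13,14,15} (1-indexed).
Extract: c[3]=1 c[5]=1 c[6]=0 c[7]=0 c[9]=0 c[10]=0 c[11]=1 c[12]=0 c[13]=0 c[14]=1 c[15]=0
Data = 11000010010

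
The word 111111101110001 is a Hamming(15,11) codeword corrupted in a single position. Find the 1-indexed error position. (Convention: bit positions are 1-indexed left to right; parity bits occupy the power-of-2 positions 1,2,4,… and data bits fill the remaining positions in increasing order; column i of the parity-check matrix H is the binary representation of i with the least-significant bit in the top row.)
Syndrome s = H · r^T (mod 2), r = 111111101110001:
  s[0] = (101010101010101)·(111111101110001) mod 2 = 1+0+1+0+1+0+1+0+1+0+1+0+0+0+1 mod 2 = 1
  s[1] = (011001100110011)·(111111101110001) mod 2 = 0+1+1+0+0+1+1+0+0+1+1+0+0+0+1 mod 2 = 1
  s[2] = (000111100001111)·(111111101110001) mod 2 = 0+0+0+1+1+1+1+0+0+0+0+0+0+0+1 mod 2 = 1
  s[3] = (000000011111111)·(111111101110001) mod 2 = 0+0+0+0+0+0+0+0+1+1+1+0+0+0+1 mod 2 = 0
Syndrome = 1110
Column i of H is the binary representation of i, so the syndrome is the binary index of the flipped bit.
Read s = 1110 with s[0] as LSB: 1·2^0 + 1·2^1 + 1·2^2 + 0·2^3 = 7.
Error is at bit position 7.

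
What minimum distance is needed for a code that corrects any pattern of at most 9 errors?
Correcting t errors requires d_min ≥ 2t + 1 = 2·9 + 1 = 19.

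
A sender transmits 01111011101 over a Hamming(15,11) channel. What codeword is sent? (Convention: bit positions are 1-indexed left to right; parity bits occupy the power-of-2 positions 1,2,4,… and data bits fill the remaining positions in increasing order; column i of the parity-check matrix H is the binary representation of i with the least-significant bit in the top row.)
Codeword c = d · G (mod 2), d = 01111011101:
  c[0] = d·G[:,0] = (01111011101)·(11011010101) mod 2 = 0+1+0+1+1+0+1+0+1+0+1 mod 2 = 0
  c[1] = d·G[:,1] = (01111011101)·(10110110011) mod 2 = 0+0+1+1+0+0+1+0+0+0+1 mod 2 = 0
  c[2] = d·G[:,2] = (01111011101)·(10000000000) mod 2 = 0+0+0+0+0+0+0+0+0+0+0 mod 2 = 0
  c[3] = d·G[:,3] = (01111011101)·(01110001111) mod 2 = 0+1+1+1+0+0+0+1+1+0+1 mod 2 = 0
  c[4] = d·G[:,4] = (01111011101)·(01000000000) mod 2 = 0+1+0+0+0+0+0+0+0+0+0 mod 2 = 1
  c[5] = d·G[:,5] = (01111011101)·(00100000000) mod 2 = 0+0+1+0+0+0+0+0+0+0+0 mod 2 = 1
  c[6] = d·G[:,6] = (01111011101)·(00010000000) mod 2 = 0+0+0+1+0+0+0+0+0+0+0 mod 2 = 1
  c[7] = d·G[:,7] = (01111011101)·(00001111111) mod 2 = 0+0+0+0+1+0+1+1+1+0+1 mod 2 = 1
  c[8] = d·G[:,8] = (01111011101)·(00001000000) mod 2 = 0+0+0+0+1+0+0+0+0+0+0 mod 2 = 1
  c[9] = d·G[:,9] = (01111011101)·(00000100000) mod 2 = 0+0+0+0+0+0+0+0+0+0+0 mod 2 = 0
  c[10] = d·G[:,10] = (01111011101)·(00000010000) mod 2 = 0+0+0+0+0+0+1+0+0+0+0 mod 2 = 1
  c[11] = d·G[:,11] = (01111011101)·(00000001000) mod 2 = 0+0+0+0+0+0+0+1+0+0+0 mod 2 = 1
  c[12] = d·G[:,12] = (01111011101)·(00000000100) mod 2 = 0+0+0+0+0+0+0+0+1+0+0 mod 2 = 1
  c[13] = d·G[:,13] = (01111011101)·(00000000010) mod 2 = 0+0+0+0+0+0+0+0+0+0+0 mod 2 = 0
  c[14] = d·G[:,14] = (01111011101)·(00000000001) mod 2 = 0+0+0+0+0+0+0+0+0+0+1 mod 2 = 1
Codeword = 000011111011101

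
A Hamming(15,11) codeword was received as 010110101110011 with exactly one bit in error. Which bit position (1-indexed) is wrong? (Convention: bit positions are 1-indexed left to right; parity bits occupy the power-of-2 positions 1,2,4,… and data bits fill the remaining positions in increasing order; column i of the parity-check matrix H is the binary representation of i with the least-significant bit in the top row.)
Syndrome s = H · r^T (mod 2), r = 010110101110011:
  s[0] = (101010101010101)·(010110101110011) mod 2 = 0+0+0+0+1+0+1+0+1+0+1+0+0+0+1 mod 2 = 1
  s[1] = (011001100110011)·(010110101110011) mod 2 = 0+1+0+0+0+0+1+0+0+1+1+0+0+1+1 mod 2 = 0
  s[2] = (000111100001111)·(010110101110011) mod 2 = 0+0+0+1+1+0+1+0+0+0+0+0+0+1+1 mod 2 = 1
  s[3] = (000000011111111)·(010110101110011) mod 2 = 0+0+0+0+0+0+0+0+1+1+1+0+0+1+1 mod 2 = 1
Syndrome = 1011
Column i of H is the binary representation of i, so the syndrome is the binary index of the flipped bit.
Read s = 1011 with s[0] as LSB: 1·2^0 + 0·2^1 + 1·2^2 + 1·2^3 = 13.
Error is at bit position 13.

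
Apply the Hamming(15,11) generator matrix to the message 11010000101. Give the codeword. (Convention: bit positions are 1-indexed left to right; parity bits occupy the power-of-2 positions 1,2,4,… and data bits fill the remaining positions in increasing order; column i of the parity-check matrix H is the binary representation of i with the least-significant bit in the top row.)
Codeword c = d · G (mod 2), d = 11010000101:
  c[0] = d·G[:,0] = (11010000101)·(11011010101) mod 2 = 1+1+0+1+0+0+0+0+1+0+1 mod 2 = 1
  c[1] = d·G[:,1] = (11010000101)·(10110110011) mod 2 = 1+0+0+1+0+0+0+0+0+0+1 mod 2 = 1
  c[2] = d·G[:,2] = (11010000101)·(10000000000) mod 2 = 1+0+0+0+0+0+0+0+0+0+0 mod 2 = 1
  c[3] = d·G[:,3] = (11010000101)·(01110001111) mod 2 = 0+1+0+1+0+0+0+0+1+0+1 mod 2 = 0
  c[4] = d·G[:,4] = (11010000101)·(01000000000) mod 2 = 0+1+0+0+0+0+0+0+0+0+0 mod 2 = 1
  c[5] = d·G[:,5] = (11010000101)·(00100000000) mod 2 = 0+0+0+0+0+0+0+0+0+0+0 mod 2 = 0
  c[6] = d·G[:,6] = (11010000101)·(00010000000) mod 2 = 0+0+0+1+0+0+0+0+0+0+0 mod 2 = 1
  c[7] = d·G[:,7] = (11010000101)·(00001111111) mod 2 = 0+0+0+0+0+0+0+0+1+0+1 mod 2 = 0
  c[8] = d·G[:,8] = (11010000101)·(00001000000) mod 2 = 0+0+0+0+0+0+0+0+0+0+0 mod 2 = 0
  c[9] = d·G[:,9] = (11010000101)·(00000100000) mod 2 = 0+0+0+0+0+0+0+0+0+0+0 mod 2 = 0
  c[10] = d·G[:,10] = (11010000101)·(00000010000) mod 2 = 0+0+0+0+0+0+0+0+0+0+0 mod 2 = 0
  c[11] = d·G[:,11] = (11010000101)·(00000001000) mod 2 = 0+0+0+0+0+0+0+0+0+0+0 mod 2 = 0
  c[12] = d·G[:,12] = (11010000101)·(00000000100) mod 2 = 0+0+0+0+0+0+0+0+1+0+0 mod 2 = 1
  c[13] = d·G[:,13] = (11010000101)·(00000000010) mod 2 = 0+0+0+0+0+0+0+0+0+0+0 mod 2 = 0
  c[14] = d·G[:,14] = (11010000101)·(00000000001) mod 2 = 0+0+0+0+0+0+0+0+0+0+1 mod 2 = 1
Codeword = 111010100000101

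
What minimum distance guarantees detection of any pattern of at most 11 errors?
Detecting e errors requires d_min ≥ e + 1 = 11 + 1 = 12.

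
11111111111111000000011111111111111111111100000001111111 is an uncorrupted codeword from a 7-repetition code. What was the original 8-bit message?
Split into 7-bit blocks: 1111111 1111111 0000000 1111111 1111111 1111111 0000000 1111111
Data = 11011101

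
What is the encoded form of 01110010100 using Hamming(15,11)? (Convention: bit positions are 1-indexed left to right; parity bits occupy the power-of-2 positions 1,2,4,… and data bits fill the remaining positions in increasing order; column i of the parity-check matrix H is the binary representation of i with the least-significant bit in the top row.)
Codeword c = d · G (mod 2), d = 01110010100:
  c[0] = d·G[:,0] = (01110010100)·(11011010101) mod 2 = 0+1+0+1+0+0+1+0+1+0+0 mod 2 = 0
  c[1] = d·G[:,1] = (01110010100)·(10110110011) mod 2 = 0+0+1+1+0+0+1+0+0+0+0 mod 2 = 1
  c[2] = d·G[:,2] = (01110010100)·(10000000000) mod 2 = 0+0+0+0+0+0+0+0+0+0+0 mod 2 = 0
  c[3] = d·G[:,3] = (01110010100)·(01110001111) mod 2 = 0+1+1+1+0+0+0+0+1+0+0 mod 2 = 0
  c[4] = d·G[:,4] = (01110010100)·(01000000000) mod 2 = 0+1+0+0+0+0+0+0+0+0+0 mod 2 = 1
  c[5] = d·G[:,5] = (01110010100)·(00100000000) mod 2 = 0+0+1+0+0+0+0+0+0+0+0 mod 2 = 1
  c[6] = d·G[:,6] = (01110010100)·(00010000000) mod 2 = 0+0+0+1+0+0+0+0+0+0+0 mod 2 = 1
  c[7] = d·G[:,7] = (01110010100)·(00001111111) mod 2 = 0+0+0+0+0+0+1+0+1+0+0 mod 2 = 0
  c[8] = d·G[:,8] = (01110010100)·(00001000000) mod 2 = 0+0+0+0+0+0+0+0+0+0+0 mod 2 = 0
  c[9] = d·G[:,9] = (01110010100)·(00000100000) mod 2 = 0+0+0+0+0+0+0+0+0+0+0 mod 2 = 0
  c[10] = d·G[:,10] = (01110010100)·(00000010000) mod 2 = 0+0+0+0+0+0+1+0+0+0+0 mod 2 = 1
  c[11] = d·G[:,11] = (01110010100)·(00000001000) mod 2 = 0+0+0+0+0+0+0+0+0+0+0 mod 2 = 0
  c[12] = d·G[:,12] = (01110010100)·(00000000100) mod 2 = 0+0+0+0+0+0+0+0+1+0+0 mod 2 = 1
  c[13] = d·G[:,13] = (01110010100)·(00000000010) mod 2 = 0+0+0+0+0+0+0+0+0+0+0 mod 2 = 0
  c[14] = d·G[:,14] = (01110010100)·(00000000001) mod 2 = 0+0+0+0+0+0+0+0+0+0+0 mod 2 = 0
Codeword = 010011100010100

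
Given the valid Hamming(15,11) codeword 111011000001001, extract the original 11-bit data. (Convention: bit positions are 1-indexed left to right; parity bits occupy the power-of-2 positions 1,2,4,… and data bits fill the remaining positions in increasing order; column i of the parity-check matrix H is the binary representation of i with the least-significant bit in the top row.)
Parity bits occupy power-of-2 positions; data bits are at positions {3,5,6,7,9,10,11,12,13,14,15} (1-indexed).
Extract: c[3]=1 c[5]=1 c[6]=1 c[7]=0 c[9]=0 c[10]=0 c[11]=0 c[12]=1 c[13]=0 c[14]=0 c[15]=1
Data = 11100001001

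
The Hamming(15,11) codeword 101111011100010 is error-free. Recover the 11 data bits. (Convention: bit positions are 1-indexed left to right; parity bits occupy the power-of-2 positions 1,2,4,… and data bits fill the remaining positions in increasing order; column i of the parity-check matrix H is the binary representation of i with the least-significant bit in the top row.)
Parity bits occupy power-of-2 positions; data bits are at positions {3,5,6,7,9,10,11,12,13,14,15} (1-indexed).
Extract: c[3]=1 c[5]=1 c[6]=1 c[7]=0 c[9]=1 c[10]=1 c[11]=0 c[12]=0 c[13]=0 c[14]=1 c[15]=0
Data = 11101100010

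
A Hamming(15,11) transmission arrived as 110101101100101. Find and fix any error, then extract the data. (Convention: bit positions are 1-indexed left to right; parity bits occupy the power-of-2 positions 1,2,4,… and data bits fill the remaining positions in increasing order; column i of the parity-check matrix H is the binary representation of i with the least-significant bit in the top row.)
Syndrome s = H · r^T (mod 2), r = 110101101100101:
  s[0] = (101010101010101)·(110101101100101) mod 2 = 1+0+0+0+0+0+1+0+1+0+0+0+1+0+1 mod 2 = 1
  s[1] = (011001100110011)·(110101101100101) mod 2 = 0+1+0+0+0+1+1+0+0+1+0+0+0+0+1 mod 2 = 1
  s[2] = (000111100001111)·(110101101100101) mod 2 = 0+0+0+1+0+1+1+0+0+0+0+0+1+0+1 mod 2 = 1
  s[3] = (000000011111111)·(110101101100101) mod 2 = 0+0+0+0+0+0+0+0+1+1+0+0+1+0+1 mod 2 = 0
Syndrome = 1110
Column 7 of H equals this syndrome → error at bit 7 (1-indexed).
Flip bit 7: 110101101100101 → 110101001100101
Extract data bits at positions {3,5,6,7,9,10,11,12,13,14,15}: 00101100101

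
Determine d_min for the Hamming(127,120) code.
d_min = 3 (every single-error-correcting Hamming code has d_min = 3).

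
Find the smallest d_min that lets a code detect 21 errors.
Detecting e errors requires d_min ≥ e + 1 = 21 + 1 = 22.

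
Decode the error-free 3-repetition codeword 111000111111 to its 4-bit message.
Split into 3-bit blocks: 111 000 111 111
Data = 1011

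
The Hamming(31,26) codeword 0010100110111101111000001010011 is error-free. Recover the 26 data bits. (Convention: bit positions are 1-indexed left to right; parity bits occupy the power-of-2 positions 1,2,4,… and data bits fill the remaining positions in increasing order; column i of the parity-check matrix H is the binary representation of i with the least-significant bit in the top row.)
Parity bits occupy power-of-2 positions; data bits are at positions {3,5,6,7,9,10,11,12,13,14,15,17,18,19,20,21,22,23,24,25,26,27,28,29,30,31} (1-indexed).
Extract: c[3]=1 c[5]=1 c[6]=0 c[7]=0 c[9]=1 c[10]=0 c[11]=1 c[12]=1 c[13]=1 c[14]=1 c[15]=0 c[17]=1 c[18]=1 c[19]=1 c[20]=0 c[21]=0 c[22]=0 c[23]=0 c[24]=0 c[25]=1 c[26]=0 c[27]=1 c[28]=0 c[29]=0 c[30]=1 c[31]=1
Data = 11001011110111000001010011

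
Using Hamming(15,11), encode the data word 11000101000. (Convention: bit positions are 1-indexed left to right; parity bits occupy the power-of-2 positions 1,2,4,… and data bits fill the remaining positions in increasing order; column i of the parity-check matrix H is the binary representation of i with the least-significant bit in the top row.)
Codeword c = d · G (mod 2), d = 11000101000:
  c[0] = d·G[:,0] = (11000101000)·(11011010101) mod 2 = 1+1+0+0+0+0+0+0+0+0+0 mod 2 = 0
  c[1] = d·G[:,1] = (11000101000)·(10110110011) mod 2 = 1+0+0+0+0+1+0+0+0+0+0 mod 2 = 0
  c[2] = d·G[:,2] = (11000101000)·(10000000000) mod 2 = 1+0+0+0+0+0+0+0+0+0+0 mod 2 = 1
  c[3] = d·G[:,3] = (11000101000)·(01110001111) mod 2 = 0+1+0+0+0+0+0+1+0+0+0 mod 2 = 0
  c[4] = d·G[:,4] = (11000101000)·(01000000000) mod 2 = 0+1+0+0+0+0+0+0+0+0+0 mod 2 = 1
  c[5] = d·G[:,5] = (11000101000)·(00100000000) mod 2 = 0+0+0+0+0+0+0+0+0+0+0 mod 2 = 0
  c[6] = d·G[:,6] = (11000101000)·(00010000000) mod 2 = 0+0+0+0+0+0+0+0+0+0+0 mod 2 = 0
  c[7] = d·G[:,7] = (11000101000)·(00001111111) mod 2 = 0+0+0+0+0+1+0+1+0+0+0 mod 2 = 0
  c[8] = d·G[:,8] = (11000101000)·(00001000000) mod 2 = 0+0+0+0+0+0+0+0+0+0+0 mod 2 = 0
  c[9] = d·G[:,9] = (11000101000)·(00000100000) mod 2 = 0+0+0+0+0+1+0+0+0+0+0 mod 2 = 1
  c[10] = d·G[:,10] = (11000101000)·(00000010000) mod 2 = 0+0+0+0+0+0+0+0+0+0+0 mod 2 = 0
  c[11] = d·G[:,11] = (11000101000)·(00000001000) mod 2 = 0+0+0+0+0+0+0+1+0+0+0 mod 2 = 1
  c[12] = d·G[:,12] = (11000101000)·(00000000100) mod 2 = 0+0+0+0+0+0+0+0+0+0+0 mod 2 = 0
  c[13] = d·G[:,13] = (11000101000)·(00000000010) mod 2 = 0+0+0+0+0+0+0+0+0+0+0 mod 2 = 0
  c[14] = d·G[:,14] = (11000101000)·(00000000001) mod 2 = 0+0+0+0+0+0+0+0+0+0+0 mod 2 = 0
Codeword = 001010000101000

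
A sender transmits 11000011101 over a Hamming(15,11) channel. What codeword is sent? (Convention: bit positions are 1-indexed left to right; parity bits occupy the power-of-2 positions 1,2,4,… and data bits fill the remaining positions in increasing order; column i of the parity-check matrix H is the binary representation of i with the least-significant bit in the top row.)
Codeword c = d · G (mod 2), d = 11000011101:
  c[0] = d·G[:,0] = (11000011101)·(11011010101) mod 2 = 1+1+0+0+0+0+1+0+1+0+1 mod 2 = 1
  c[1] = d·G[:,1] = (11000011101)·(10110110011) mod 2 = 1+0+0+0+0+0+1+0+0+0+1 mod 2 = 1
  c[2] = d·G[:,2] = (11000011101)·(10000000000) mod 2 = 1+0+0+0+0+0+0+0+0+0+0 mod 2 = 1
  c[3] = d·G[:,3] = (11000011101)·(01110001111) mod 2 = 0+1+0+0+0+0+0+1+1+0+1 mod 2 = 0
  c[4] = d·G[:,4] = (11000011101)·(01000000000) mod 2 = 0+1+0+0+0+0+0+0+0+0+0 mod 2 = 1
  c[5] = d·G[:,5] = (11000011101)·(00100000000) mod 2 = 0+0+0+0+0+0+0+0+0+0+0 mod 2 = 0
  c[6] = d·G[:,6] = (11000011101)·(00010000000) mod 2 = 0+0+0+0+0+0+0+0+0+0+0 mod 2 = 0
  c[7] = d·G[:,7] = (11000011101)·(00001111111) mod 2 = 0+0+0+0+0+0+1+1+1+0+1 mod 2 = 0
  c[8] = d·G[:,8] = (11000011101)·(00001000000) mod 2 = 0+0+0+0+0+0+0+0+0+0+0 mod 2 = 0
  c[9] = d·G[:,9] = (11000011101)·(00000100000) mod 2 = 0+0+0+0+0+0+0+0+0+0+0 mod 2 = 0
  c[10] = d·G[:,10] = (11000011101)·(00000010000) mod 2 = 0+0+0+0+0+0+1+0+0+0+0 mod 2 = 1
  c[11] = d·G[:,11] = (11000011101)·(00000001000) mod 2 = 0+0+0+0+0+0+0+1+0+0+0 mod 2 = 1
  c[12] = d·G[:,12] = (11000011101)·(00000000100) mod 2 = 0+0+0+0+0+0+0+0+1+0+0 mod 2 = 1
  c[13] = d·G[:,13] = (11000011101)·(00000000010) mod 2 = 0+0+0+0+0+0+0+0+0+0+0 mod 2 = 0
  c[14] = d·G[:,14] = (11000011101)·(00000000001) mod 2 = 0+0+0+0+0+0+0+0+0+0+1 mod 2 = 1
Codeword = 111010000011101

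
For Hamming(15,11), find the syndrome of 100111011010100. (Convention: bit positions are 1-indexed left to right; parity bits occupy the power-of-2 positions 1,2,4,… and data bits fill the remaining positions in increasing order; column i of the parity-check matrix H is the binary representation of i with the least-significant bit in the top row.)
Syndrome s = H · r^T (mod 2), r = 100111011010100:
  s[0] = (101010101010101)·(100111011010100) mod 2 = 1+0+0+0+1+0+0+0+1+0+1+0+1+0+0 mod 2 = 1
  s[1] = (011001100110011)·(100111011010100) mod 2 = 0+0+0+0+0+1+0+0+0+0+1+0+0+0+0 mod 2 = 0
  s[2] = (000111100001111)·(100111011010100) mod 2 = 0+0+0+1+1+1+0+0+0+0+0+0+1+0+0 mod 2 = 0
  s[3] = (000000011111111)·(100111011010100) mod 2 = 0+0+0+0+0+0+0+1+1+0+1+0+1+0+0 mod 2 = 0
Syndrome = 1000
Non-zero syndrome: error at position 1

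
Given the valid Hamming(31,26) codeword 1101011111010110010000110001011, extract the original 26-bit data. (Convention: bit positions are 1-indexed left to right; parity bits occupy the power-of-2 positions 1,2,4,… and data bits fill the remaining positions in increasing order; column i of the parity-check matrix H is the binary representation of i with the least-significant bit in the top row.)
Parity bits occupy power-of-2 positions; data bits are at positions {3,5,6,7,9,10,11,12,13,14,15,17,18,19,20,21,22,23,24,25,26,27,28,29,30,31} (1-indexed).
Extract: c[3]=0 c[5]=0 c[6]=1 c[7]=1 c[9]=1 c[10]=1 c[11]=0 c[12]=1 c[13]=0 c[14]=1 c[15]=1 c[17]=0 c[18]=1 c[19]=0 c[20]=0 c[21]=0 c[22]=0 c[23]=1 c[24]=1 c[25]=0 c[26]=0 c[27]=0 c[28]=1 c[29]=0 c[30]=1 c[31]=1
Data = 00111101011010000110001011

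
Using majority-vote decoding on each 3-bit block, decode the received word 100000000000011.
Split into 3-bit blocks and majority-vote each:
  block 1 = 100: 1 ones, 2 zeros → 0
  block 2 = 000: 0 ones, 3 zeros → 0
  block 3 = 000: 0 ones, 3 zeros → 0
  block 4 = 000: 0 ones, 3 zeros → 0
  block 5 = 011: 2 ones, 1 zeros → 1
Decoded = 00001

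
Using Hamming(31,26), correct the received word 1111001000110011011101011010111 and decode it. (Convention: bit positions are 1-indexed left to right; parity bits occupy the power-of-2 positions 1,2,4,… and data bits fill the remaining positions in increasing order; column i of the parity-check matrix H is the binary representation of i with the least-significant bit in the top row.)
Syndrome s = H · r^T (mod 2), r = 1111001000110011011101011010111:
  s[0] = (1010101010101010101010101010101)·(1111001000110011011101011010111) mod 2 = 1+0+1+0+0+0+1+0+0+0+1+0+0+0+1+0+0+0+1+0+0+0+0+0+1+0+1+0+1+0+1 mod 2 = 0
  s[1] = (0110011001100110011001100110011)·(1111001000110011011101011010111) mod 2 = 0+1+1+0+0+0+1+0+0+0+1+0+0+0+1+0+0+1+1+0+0+1+0+0+0+0+1+0+0+1+1 mod 2 = 1
  s[2] = (0001111000011110000111100001111)·(1111001000110011011101011010111) mod 2 = 0+0+0+1+0+0+1+0+0+0+0+1+0+0+1+0+0+0+0+1+0+1+0+0+0+0+0+0+1+1+1 mod 2 = 1
  s[3] = (0000000111111110000000011111111)·(1111001000110011011101011010111) mod 2 = 0+0+0+0+0+0+0+0+0+0+1+1+0+0+1+0+0+0+0+0+0+0+0+1+1+0+1+0+1+1+1 mod 2 = 1
  s[4] = (0000000000000001111111111111111)·(1111001000110011011101011010111) mod 2 = 0+0+0+0+0+0+0+0+0+0+0+0+0+0+0+1+0+1+1+1+0+1+0+1+1+0+1+0+1+1+1 mod 2 = 1
Syndrome = 01111
Column 30 of H equals this syndrome → error at bit 30 (1-indexed).
Flip bit 30: 1111001000110011011101011010111 → 1111001000110011011101011010101
Extract data bits at positions {3,5,6,7,9,10,11,12,13,14,15,17,18,19,20,21,22,23,24,25,26,27,28,29,30,31}: 10010011001011101011010101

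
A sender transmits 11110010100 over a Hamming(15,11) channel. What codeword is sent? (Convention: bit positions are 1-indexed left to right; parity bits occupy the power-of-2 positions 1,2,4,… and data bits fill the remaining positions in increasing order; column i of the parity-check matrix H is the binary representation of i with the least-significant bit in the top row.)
Codeword c = d · G (mod 2), d = 11110010100:
  c[0] = d·G[:,0] = (11110010100)·(11011010101) mod 2 = 1+1+0+1+0+0+1+0+1+0+0 mod 2 = 1
  c[1] = d·G[:,1] = (11110010100)·(10110110011) mod 2 = 1+0+1+1+0+0+1+0+0+0+0 mod 2 = 0
  c[2] = d·G[:,2] = (11110010100)·(10000000000) mod 2 = 1+0+0+0+0+0+0+0+0+0+0 mod 2 = 1
  c[3] = d·G[:,3] = (11110010100)·(01110001111) mod 2 = 0+1+1+1+0+0+0+0+1+0+0 mod 2 = 0
  c[4] = d·G[:,4] = (11110010100)·(01000000000) mod 2 = 0+1+0+0+0+0+0+0+0+0+0 mod 2 = 1
  c[5] = d·G[:,5] = (11110010100)·(00100000000) mod 2 = 0+0+1+0+0+0+0+0+0+0+0 mod 2 = 1
  c[6] = d·G[:,6] = (11110010100)·(00010000000) mod 2 = 0+0+0+1+0+0+0+0+0+0+0 mod 2 = 1
  c[7] = d·G[:,7] = (11110010100)·(00001111111) mod 2 = 0+0+0+0+0+0+1+0+1+0+0 mod 2 = 0
  c[8] = d·G[:,8] = (11110010100)·(00001000000) mod 2 = 0+0+0+0+0+0+0+0+0+0+0 mod 2 = 0
  c[9] = d·G[:,9] = (11110010100)·(00000100000) mod 2 = 0+0+0+0+0+0+0+0+0+0+0 mod 2 = 0
  c[10] = d·G[:,10] = (11110010100)·(00000010000) mod 2 = 0+0+0+0+0+0+1+0+0+0+0 mod 2 = 1
  c[11] = d·G[:,11] = (11110010100)·(00000001000) mod 2 = 0+0+0+0+0+0+0+0+0+0+0 mod 2 = 0
  c[12] = d·G[:,12] = (11110010100)·(00000000100) mod 2 = 0+0+0+0+0+0+0+0+1+0+0 mod 2 = 1
  c[13] = d·G[:,13] = (11110010100)·(00000000010) mod 2 = 0+0+0+0+0+0+0+0+0+0+0 mod 2 = 0
  c[14] = d·G[:,14] = (11110010100)·(00000000001) mod 2 = 0+0+0+0+0+0+0+0+0+0+0 mod 2 = 0
Codeword = 101011100010100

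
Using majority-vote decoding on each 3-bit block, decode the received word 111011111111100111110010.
Split into 3-bit blocks and majority-vote each:
  block 1 = 111: 3 ones, 0 zeros → 1
  block 2 = 011: 2 ones, 1 zeros → 1
  block 3 = 111: 3 ones, 0 zeros → 1
  block 4 = 111: 3 ones, 0 zeros → 1
  block 5 = 100: 1 ones, 2 zeros → 0
  block 6 = 111: 3 ones, 0 zeros → 1
  block 7 = 110: 2 ones, 1 zeros → 1
  block 8 = 010: 1 ones, 2 zeros → 0
Decoded = 11110110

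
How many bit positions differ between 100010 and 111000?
XOR = 011010, count of 1s = 3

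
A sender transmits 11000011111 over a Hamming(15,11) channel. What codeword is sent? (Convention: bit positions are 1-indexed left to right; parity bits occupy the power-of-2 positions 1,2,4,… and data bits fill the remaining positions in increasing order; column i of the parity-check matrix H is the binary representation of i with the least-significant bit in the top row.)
Codeword c = d · G (mod 2), d = 11000011111:
  c[0] = d·G[:,0] = (11000011111)·(11011010101) mod 2 = 1+1+0+0+0+0+1+0+1+0+1 mod 2 = 1
  c[1] = d·G[:,1] = (11000011111)·(10110110011) mod 2 = 1+0+0+0+0+0+1+0+0+1+1 mod 2 = 0
  c[2] = d·G[:,2] = (11000011111)·(10000000000) mod 2 = 1+0+0+0+0+0+0+0+0+0+0 mod 2 = 1
  c[3] = d·G[:,3] = (11000011111)·(01110001111) mod 2 = 0+1+0+0+0+0+0+1+1+1+1 mod 2 = 1
  c[4] = d·G[:,4] = (11000011111)·(01000000000) mod 2 = 0+1+0+0+0+0+0+0+0+0+0 mod 2 = 1
  c[5] = d·G[:,5] = (11000011111)·(00100000000) mod 2 = 0+0+0+0+0+0+0+0+0+0+0 mod 2 = 0
  c[6] = d·G[:,6] = (11000011111)·(00010000000) mod 2 = 0+0+0+0+0+0+0+0+0+0+0 mod 2 = 0
  c[7] = d·G[:,7] = (11000011111)·(00001111111) mod 2 = 0+0+0+0+0+0+1+1+1+1+1 mod 2 = 1
  c[8] = d·G[:,8] = (11000011111)·(00001000000) mod 2 = 0+0+0+0+0+0+0+0+0+0+0 mod 2 = 0
  c[9] = d·G[:,9] = (11000011111)·(00000100000) mod 2 = 0+0+0+0+0+0+0+0+0+0+0 mod 2 = 0
  c[10] = d·G[:,10] = (11000011111)·(00000010000) mod 2 = 0+0+0+0+0+0+1+0+0+0+0 mod 2 = 1
  c[11] = d·G[:,11] = (11000011111)·(00000001000) mod 2 = 0+0+0+0+0+0+0+1+0+0+0 mod 2 = 1
  c[12] = d·G[:,12] = (11000011111)·(00000000100) mod 2 = 0+0+0+0+0+0+0+0+1+0+0 mod 2 = 1
  c[13] = d·G[:,13] = (11000011111)·(00000000010) mod 2 = 0+0+0+0+0+0+0+0+0+1+0 mod 2 = 1
  c[14] = d·G[:,14] = (11000011111)·(00000000001) mod 2 = 0+0+0+0+0+0+0+0+0+0+1 mod 2 = 1
Codeword = 101110010011111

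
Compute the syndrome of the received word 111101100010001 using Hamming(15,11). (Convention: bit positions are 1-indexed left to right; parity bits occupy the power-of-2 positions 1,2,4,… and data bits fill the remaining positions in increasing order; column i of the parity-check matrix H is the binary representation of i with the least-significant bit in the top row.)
Syndrome s = H · r^T (mod 2), r = 111101100010001:
  s[0] = (101010101010101)·(111101100010001) mod 2 = 1+0+1+0+0+0+1+0+0+0+1+0+0+0+1 mod 2 = 1
  s[1] = (011001100110011)·(111101100010001) mod 2 = 0+1+1+0+0+1+1+0+0+0+1+0+0+0+1 mod 2 = 0
  s[2] = (000111100001111)·(111101100010001) mod 2 = 0+0+0+1+0+1+1+0+0+0+0+0+0+0+1 mod 2 = 0
  s[3] = (000000011111111)·(111101100010001) mod 2 = 0+0+0+0+0+0+0+0+0+0+1+0+0+0+1 mod 2 = 0
Syndrome = 1000
Non-zero syndrome: error at position 1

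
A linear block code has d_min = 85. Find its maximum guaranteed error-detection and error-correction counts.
(a) Detection requires d_min ≥ e+1, so e ≤ d_min − 1 = 84.
(b) Correction requires d_min ≥ 2t+1, so t ≤ ⌊(d_min − 1)/2⌋ = ⌊84/2⌋ = 42.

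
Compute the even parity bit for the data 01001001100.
Sum of data bits: 0+1+0+0+1+0+0+1+1+0+0 = 4.
4 mod 2 = 0, so parity bit = 0.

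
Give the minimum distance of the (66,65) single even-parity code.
d_min = 2 (flipping one data bit also flips the parity bit, so the two closest codewords differ in exactly 2 positions).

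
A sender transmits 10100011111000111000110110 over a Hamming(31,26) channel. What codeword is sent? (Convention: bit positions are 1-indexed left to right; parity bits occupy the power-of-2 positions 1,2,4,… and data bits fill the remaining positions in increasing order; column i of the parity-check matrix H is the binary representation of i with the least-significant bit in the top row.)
Codeword c = d · G (mod 2), d = 10100011111000111000110110:
  c[0] = d·G[:,0] = (10100011111000111000110110)·(11011010101101010101010101) mod 2 = 1+0+0+0+0+0+1+0+1+0+1+0+0+0+0+1+0+0+0+0+0+1+0+1+0+0 mod 2 = 1
  c[1] = d·G[:,1] = (10100011111000111000110110)·(10110110011011001100110011) mod 2 = 1+0+1+0+0+0+1+0+0+1+1+0+0+0+0+0+1+0+0+0+1+1+0+0+1+0 mod 2 = 1
  c[2] = d·G[:,2] = (10100011111000111000110110)·(10000000000000000000000000) mod 2 = 1+0+0+0+0+0+0+0+0+0+0+0+0+0+0+0+0+0+0+0+0+0+0+0+0+0 mod 2 = 1
  c[3] = d·G[:,3] = (10100011111000111000110110)·(01110001111000111100001111) mod 2 = 0+0+1+0+0+0+0+1+1+1+1+0+0+0+1+1+1+0+0+0+0+0+0+1+1+0 mod 2 = 0
  c[4] = d·G[:,4] = (10100011111000111000110110)·(01000000000000000000000000) mod 2 = 0+0+0+0+0+0+0+0+0+0+0+0+0+0+0+0+0+0+0+0+0+0+0+0+0+0 mod 2 = 0
  c[5] = d·G[:,5] = (10100011111000111000110110)·(00100000000000000000000000) mod 2 = 0+0+1+0+0+0+0+0+0+0+0+0+0+0+0+0+0+0+0+0+0+0+0+0+0+0 mod 2 = 1
  c[6] = d·G[:,6] = (10100011111000111000110110)·(00010000000000000000000000) mod 2 = 0+0+0+0+0+0+0+0+0+0+0+0+0+0+0+0+0+0+0+0+0+0+0+0+0+0 mod 2 = 0
  c[7] = d·G[:,7] = (10100011111000111000110110)·(00001111111000000011111111) mod 2 = 0+0+0+0+0+0+1+1+1+1+1+0+0+0+0+0+0+0+0+0+1+1+0+1+1+0 mod 2 = 1
  c[8] = d·G[:,8] = (10100011111000111000110110)·(00001000000000000000000000) mod 2 = 0+0+0+0+0+0+0+0+0+0+0+0+0+0+0+0+0+0+0+0+0+0+0+0+0+0 mod 2 = 0
  c[9] = d·G[:,9] = (10100011111000111000110110)·(00000100000000000000000000) mod 2 = 0+0+0+0+0+0+0+0+0+0+0+0+0+0+0+0+0+0+0+0+0+0+0+0+0+0 mod 2 = 0
  c[10] = d·G[:,10] = (10100011111000111000110110)·(00000010000000000000000000) mod 2 = 0+0+0+0+0+0+1+0+0+0+0+0+0+0+0+0+0+0+0+0+0+0+0+0+0+0 mod 2 = 1
  c[11] = d·G[:,11] = (10100011111000111000110110)·(00000001000000000000000000) mod 2 = 0+0+0+0+0+0+0+1+0+0+0+0+0+0+0+0+0+0+0+0+0+0+0+0+0+0 mod 2 = 1
  c[12] = d·G[:,12] = (10100011111000111000110110)·(00000000100000000000000000) mod 2 = 0+0+0+0+0+0+0+0+1+0+0+0+0+0+0+0+0+0+0+0+0+0+0+0+0+0 mod 2 = 1
  c[13] = d·G[:,13] = (10100011111000111000110110)·(00000000010000000000000000) mod 2 = 0+0+0+0+0+0+0+0+0+1+0+0+0+0+0+0+0+0+0+0+0+0+0+0+0+0 mod 2 = 1
  c[14] = d·G[:,14] = (10100011111000111000110110)·(00000000001000000000000000) mod 2 = 0+0+0+0+0+0+0+0+0+0+1+0+0+0+0+0+0+0+0+0+0+0+0+0+0+0 mod 2 = 1
  c[15] = d·G[:,15] = (10100011111000111000110110)·(00000000000111111111111111) mod 2 = 0+0+0+0+0+0+0+0+0+0+0+0+0+0+1+1+1+0+0+0+1+1+0+1+1+0 mod 2 = 1
  c[16] = d·G[:,16] = (10100011111000111000110110)·(00000000000100000000000000) mod 2 = 0+0+0+0+0+0+0+0+0+0+0+0+0+0+0+0+0+0+0+0+0+0+0+0+0+0 mod 2 = 0
  c[17] = d·G[:,17] = (10100011111000111000110110)·(00000000000010000000000000) mod 2 = 0+0+0+0+0+0+0+0+0+0+0+0+0+0+0+0+0+0+0+0+0+0+0+0+0+0 mod 2 = 0
  c[18] = d·G[:,18] = (10100011111000111000110110)·(00000000000001000000000000) mod 2 = 0+0+0+0+0+0+0+0+0+0+0+0+0+0+0+0+0+0+0+0+0+0+0+0+0+0 mod 2 = 0
  c[19] = d·G[:,19] = (10100011111000111000110110)·(00000000000000100000000000) mod 2 = 0+0+0+0+0+0+0+0+0+0+0+0+0+0+1+0+0+0+0+0+0+0+0+0+0+0 mod 2 = 1
  c[20] = d·G[:,20] = (10100011111000111000110110)·(00000000000000010000000000) mod 2 = 0+0+0+0+0+0+0+0+0+0+0+0+0+0+0+1+0+0+0+0+0+0+0+0+0+0 mod 2 = 1
  c[21] = d·G[:,21] = (10100011111000111000110110)·(00000000000000001000000000) mod 2 = 0+0+0+0+0+0+0+0+0+0+0+0+0+0+0+0+1+0+0+0+0+0+0+0+0+0 mod 2 = 1
  c[22] = d·G[:,22] = (10100011111000111000110110)·(00000000000000000100000000) mod 2 = 0+0+0+0+0+0+0+0+0+0+0+0+0+0+0+0+0+0+0+0+0+0+0+0+0+0 mod 2 = 0
  c[23] = d·G[:,23] = (10100011111000111000110110)·(00000000000000000010000000) mod 2 = 0+0+0+0+0+0+0+0+0+0+0+0+0+0+0+0+0+0+0+0+0+0+0+0+0+0 mod 2 = 0
  c[24] = d·G[:,24] = (10100011111000111000110110)·(00000000000000000001000000) mod 2 = 0+0+0+0+0+0+0+0+0+0+0+0+0+0+0+0+0+0+0+0+0+0+0+0+0+0 mod 2 = 0
  c[25] = d·G[:,25] = (10100011111000111000110110)·(00000000000000000000100000) mod 2 = 0+0+0+0+0+0+0+0+0+0+0+0+0+0+0+0+0+0+0+0+1+0+0+0+0+0 mod 2 = 1
  c[26] = d·G[:,26] = (10100011111000111000110110)·(00000000000000000000010000) mod 2 = 0+0+0+0+0+0+0+0+0+0+0+0+0+0+0+0+0+0+0+0+0+1+0+0+0+0 mod 2 = 1
  c[27] = d·G[:,27] = (10100011111000111000110110)·(00000000000000000000001000) mod 2 = 0+0+0+0+0+0+0+0+0+0+0+0+0+0+0+0+0+0+0+0+0+0+0+0+0+0 mod 2 = 0
  c[28] = d·G[:,28] = (10100011111000111000110110)·(00000000000000000000000100) mod 2 = 0+0+0+0+0+0+0+0+0+0+0+0+0+0+0+0+0+0+0+0+0+0+0+1+0+0 mod 2 = 1
  c[29] = d·G[:,29] = (10100011111000111000110110)·(00000000000000000000000010) mod 2 = 0+0+0+0+0+0+0+0+0+0+0+0+0+0+0+0+0+0+0+0+0+0+0+0+1+0 mod 2 = 1
  c[30] = d·G[:,30] = (10100011111000111000110110)·(00000000000000000000000001) mod 2 = 0+0+0+0+0+0+0+0+0+0+0+0+0+0+0+0+0+0+0+0+0+0+0+0+0+0 mod 2 = 0
Codeword = 1110010100111111000111000110110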